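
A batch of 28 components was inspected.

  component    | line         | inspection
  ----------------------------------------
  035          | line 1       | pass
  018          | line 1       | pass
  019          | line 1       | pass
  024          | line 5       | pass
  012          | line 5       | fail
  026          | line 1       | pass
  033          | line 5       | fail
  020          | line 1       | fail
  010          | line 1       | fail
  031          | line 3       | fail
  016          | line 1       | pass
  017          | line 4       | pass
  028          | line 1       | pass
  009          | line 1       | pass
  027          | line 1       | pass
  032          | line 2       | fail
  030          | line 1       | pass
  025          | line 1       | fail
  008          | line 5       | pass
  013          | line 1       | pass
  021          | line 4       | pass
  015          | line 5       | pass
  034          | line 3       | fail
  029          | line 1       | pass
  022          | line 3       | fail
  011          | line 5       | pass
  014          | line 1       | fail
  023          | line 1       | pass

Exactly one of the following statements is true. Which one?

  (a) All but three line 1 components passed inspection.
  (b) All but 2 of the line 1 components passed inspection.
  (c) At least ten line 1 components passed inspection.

|A| = 16, |A ∩ B| = 12, |A ∖ B| = 4.
(a) requires |A ∖ B| = 3: false.
(b) requires |A ∖ B| = 2: false.
(c) requires |A ∩ B| ≥ 10: true.

(c)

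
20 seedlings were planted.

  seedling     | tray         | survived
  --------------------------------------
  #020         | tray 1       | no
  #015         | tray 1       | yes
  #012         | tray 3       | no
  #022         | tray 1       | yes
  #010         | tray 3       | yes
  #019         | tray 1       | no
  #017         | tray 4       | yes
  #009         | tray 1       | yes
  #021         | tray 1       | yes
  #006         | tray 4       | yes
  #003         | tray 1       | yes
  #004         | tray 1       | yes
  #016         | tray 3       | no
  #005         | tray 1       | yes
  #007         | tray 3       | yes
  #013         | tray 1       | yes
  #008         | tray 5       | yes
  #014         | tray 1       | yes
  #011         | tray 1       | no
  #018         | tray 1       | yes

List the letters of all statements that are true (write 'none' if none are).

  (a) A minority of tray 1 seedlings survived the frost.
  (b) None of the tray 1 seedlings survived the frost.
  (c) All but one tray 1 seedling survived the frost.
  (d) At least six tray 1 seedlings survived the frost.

|A| = 13, |A ∩ B| = 10, |A ∖ B| = 3.
(a) |A ∩ B| < |A ∖ B|: fails.
(b) A ∩ B = ∅ (|A ∩ B| = 0): fails.
(c) |A ∖ B| = 1: fails.
(d) |A ∩ B| ≥ 6: holds.

(d)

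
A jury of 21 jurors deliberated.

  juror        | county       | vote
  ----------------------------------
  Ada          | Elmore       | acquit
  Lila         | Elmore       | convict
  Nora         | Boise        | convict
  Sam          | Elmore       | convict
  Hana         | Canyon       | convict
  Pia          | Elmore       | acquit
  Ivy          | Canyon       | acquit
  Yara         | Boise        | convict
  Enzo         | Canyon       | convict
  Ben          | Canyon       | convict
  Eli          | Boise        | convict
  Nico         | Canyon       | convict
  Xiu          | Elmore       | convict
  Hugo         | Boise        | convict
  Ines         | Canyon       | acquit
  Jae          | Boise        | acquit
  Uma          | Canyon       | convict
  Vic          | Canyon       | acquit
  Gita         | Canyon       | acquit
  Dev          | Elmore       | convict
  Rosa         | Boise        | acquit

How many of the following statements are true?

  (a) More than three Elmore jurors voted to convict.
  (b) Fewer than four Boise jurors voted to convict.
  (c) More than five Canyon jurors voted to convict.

1

(a) Elmore: |A| = 6, |A ∩ B| = 4; needs |A ∩ B| > 3 — true.
(b) Boise: |A| = 6, |A ∩ B| = 4; needs |A ∩ B| < 4 — false.
(c) Canyon: |A| = 9, |A ∩ B| = 5; needs |A ∩ B| > 5 — false.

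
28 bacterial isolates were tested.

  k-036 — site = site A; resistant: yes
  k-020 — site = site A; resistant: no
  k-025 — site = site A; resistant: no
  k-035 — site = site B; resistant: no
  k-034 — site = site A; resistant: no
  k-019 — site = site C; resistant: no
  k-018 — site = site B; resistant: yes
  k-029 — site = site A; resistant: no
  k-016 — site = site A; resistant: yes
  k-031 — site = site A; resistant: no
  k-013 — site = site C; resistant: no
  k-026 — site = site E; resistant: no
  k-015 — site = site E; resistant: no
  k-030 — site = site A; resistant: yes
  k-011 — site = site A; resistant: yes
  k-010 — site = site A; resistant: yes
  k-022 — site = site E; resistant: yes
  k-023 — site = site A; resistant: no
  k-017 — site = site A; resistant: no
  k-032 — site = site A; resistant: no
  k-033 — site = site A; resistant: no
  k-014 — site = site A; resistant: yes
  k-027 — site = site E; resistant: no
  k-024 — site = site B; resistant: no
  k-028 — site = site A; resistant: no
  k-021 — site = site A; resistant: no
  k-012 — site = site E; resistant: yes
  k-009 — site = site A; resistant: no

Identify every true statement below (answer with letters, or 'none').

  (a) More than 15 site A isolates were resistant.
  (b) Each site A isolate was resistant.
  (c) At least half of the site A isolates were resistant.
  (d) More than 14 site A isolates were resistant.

|A| = 18, |A ∩ B| = 6, |A ∖ B| = 12.
(a) |A ∩ B| > 15: fails.
(b) A ⊆ B, i.e. every element of A is in B (|A ∖ B| = 0): fails.
(c) |A ∩ B| ≥ |A ∖ B|: fails.
(d) |A ∩ B| > 14: fails.

none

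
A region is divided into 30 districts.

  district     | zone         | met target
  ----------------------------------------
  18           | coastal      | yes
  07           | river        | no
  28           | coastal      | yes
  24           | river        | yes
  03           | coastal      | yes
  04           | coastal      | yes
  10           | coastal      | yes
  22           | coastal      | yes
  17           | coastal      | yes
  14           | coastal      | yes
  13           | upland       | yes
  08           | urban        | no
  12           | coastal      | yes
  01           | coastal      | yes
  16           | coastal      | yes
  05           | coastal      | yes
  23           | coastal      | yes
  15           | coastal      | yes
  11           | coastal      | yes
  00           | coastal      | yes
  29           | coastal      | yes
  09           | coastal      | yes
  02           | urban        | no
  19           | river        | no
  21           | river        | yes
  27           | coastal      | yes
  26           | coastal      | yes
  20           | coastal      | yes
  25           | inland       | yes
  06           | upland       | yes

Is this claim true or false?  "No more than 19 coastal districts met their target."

Truth condition: |A ∩ B| ≤ 19.
|A| = 21, |A ∩ B| = 21, |A ∖ B| = 0.
|A ∩ B| = 21, so the statement is false.

False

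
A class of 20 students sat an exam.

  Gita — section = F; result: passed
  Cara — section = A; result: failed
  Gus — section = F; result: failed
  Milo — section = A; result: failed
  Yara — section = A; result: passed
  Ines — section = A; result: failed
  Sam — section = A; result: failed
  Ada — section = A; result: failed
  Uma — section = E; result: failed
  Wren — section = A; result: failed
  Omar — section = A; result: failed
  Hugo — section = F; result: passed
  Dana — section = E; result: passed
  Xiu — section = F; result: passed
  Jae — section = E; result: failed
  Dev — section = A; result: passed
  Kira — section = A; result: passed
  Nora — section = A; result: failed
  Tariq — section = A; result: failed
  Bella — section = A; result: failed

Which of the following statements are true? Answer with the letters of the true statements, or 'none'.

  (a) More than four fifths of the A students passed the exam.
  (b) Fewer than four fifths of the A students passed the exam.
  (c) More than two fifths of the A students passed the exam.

(b)

|A| = 13, |A ∩ B| = 3, |A ∖ B| = 10.
(a) |A ∩ B| / |A| > 4/5: fails.
(b) |A ∩ B| / |A| < 4/5: holds.
(c) |A ∩ B| / |A| > 2/5: fails.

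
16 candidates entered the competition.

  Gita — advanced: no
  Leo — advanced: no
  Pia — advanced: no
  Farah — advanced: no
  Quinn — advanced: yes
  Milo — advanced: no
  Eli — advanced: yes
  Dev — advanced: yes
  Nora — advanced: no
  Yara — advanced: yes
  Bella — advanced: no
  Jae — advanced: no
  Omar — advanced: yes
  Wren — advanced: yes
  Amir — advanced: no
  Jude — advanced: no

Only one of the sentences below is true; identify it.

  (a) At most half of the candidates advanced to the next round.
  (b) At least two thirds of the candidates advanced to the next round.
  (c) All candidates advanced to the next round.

|A| = 16, |A ∩ B| = 6, |A ∖ B| = 10.
(a) requires |A ∩ B| ≤ |A ∖ B|: true.
(b) requires |A ∩ B| / |A| ≥ 2/3: false.
(c) requires A ⊆ B, i.e. every element of A is in B (|A ∖ B| = 0): false.

(a)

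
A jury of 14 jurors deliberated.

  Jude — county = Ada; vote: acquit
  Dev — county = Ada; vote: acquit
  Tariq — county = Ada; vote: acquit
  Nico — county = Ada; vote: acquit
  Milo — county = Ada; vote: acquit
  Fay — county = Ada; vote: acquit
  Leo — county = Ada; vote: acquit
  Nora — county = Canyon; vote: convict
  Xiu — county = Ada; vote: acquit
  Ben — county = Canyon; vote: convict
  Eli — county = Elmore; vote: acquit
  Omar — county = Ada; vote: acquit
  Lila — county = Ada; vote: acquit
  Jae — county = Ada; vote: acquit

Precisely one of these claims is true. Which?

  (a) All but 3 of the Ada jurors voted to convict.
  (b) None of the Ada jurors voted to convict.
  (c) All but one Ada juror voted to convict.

(b)

|A| = 11, |A ∩ B| = 0, |A ∖ B| = 11.
(a) requires |A ∖ B| = 3: false.
(b) requires A ∩ B = ∅ (|A ∩ B| = 0): true.
(c) requires |A ∖ B| = 1: false.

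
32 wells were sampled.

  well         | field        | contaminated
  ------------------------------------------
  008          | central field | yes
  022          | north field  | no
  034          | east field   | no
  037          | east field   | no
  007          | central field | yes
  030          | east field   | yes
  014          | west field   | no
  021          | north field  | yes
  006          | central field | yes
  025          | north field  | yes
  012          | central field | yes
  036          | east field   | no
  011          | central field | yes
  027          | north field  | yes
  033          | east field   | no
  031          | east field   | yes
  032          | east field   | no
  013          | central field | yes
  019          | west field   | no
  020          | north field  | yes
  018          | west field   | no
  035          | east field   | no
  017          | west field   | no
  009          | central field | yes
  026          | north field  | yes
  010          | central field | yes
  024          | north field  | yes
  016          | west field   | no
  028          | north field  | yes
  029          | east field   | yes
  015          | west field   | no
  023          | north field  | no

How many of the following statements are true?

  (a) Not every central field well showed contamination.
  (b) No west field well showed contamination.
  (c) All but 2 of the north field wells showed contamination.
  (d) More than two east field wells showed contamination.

3

(a) central field: |A| = 8, |A ∩ B| = 8; needs A ⊄ B (|A ∖ B| ≥ 1) — false.
(b) west field: |A| = 6, |A ∩ B| = 0; needs A ∩ B = ∅ (|A ∩ B| = 0) — true.
(c) north field: |A| = 9, |A ∩ B| = 7; needs |A ∖ B| = 2 — true.
(d) east field: |A| = 9, |A ∩ B| = 3; needs |A ∩ B| > 2 — true.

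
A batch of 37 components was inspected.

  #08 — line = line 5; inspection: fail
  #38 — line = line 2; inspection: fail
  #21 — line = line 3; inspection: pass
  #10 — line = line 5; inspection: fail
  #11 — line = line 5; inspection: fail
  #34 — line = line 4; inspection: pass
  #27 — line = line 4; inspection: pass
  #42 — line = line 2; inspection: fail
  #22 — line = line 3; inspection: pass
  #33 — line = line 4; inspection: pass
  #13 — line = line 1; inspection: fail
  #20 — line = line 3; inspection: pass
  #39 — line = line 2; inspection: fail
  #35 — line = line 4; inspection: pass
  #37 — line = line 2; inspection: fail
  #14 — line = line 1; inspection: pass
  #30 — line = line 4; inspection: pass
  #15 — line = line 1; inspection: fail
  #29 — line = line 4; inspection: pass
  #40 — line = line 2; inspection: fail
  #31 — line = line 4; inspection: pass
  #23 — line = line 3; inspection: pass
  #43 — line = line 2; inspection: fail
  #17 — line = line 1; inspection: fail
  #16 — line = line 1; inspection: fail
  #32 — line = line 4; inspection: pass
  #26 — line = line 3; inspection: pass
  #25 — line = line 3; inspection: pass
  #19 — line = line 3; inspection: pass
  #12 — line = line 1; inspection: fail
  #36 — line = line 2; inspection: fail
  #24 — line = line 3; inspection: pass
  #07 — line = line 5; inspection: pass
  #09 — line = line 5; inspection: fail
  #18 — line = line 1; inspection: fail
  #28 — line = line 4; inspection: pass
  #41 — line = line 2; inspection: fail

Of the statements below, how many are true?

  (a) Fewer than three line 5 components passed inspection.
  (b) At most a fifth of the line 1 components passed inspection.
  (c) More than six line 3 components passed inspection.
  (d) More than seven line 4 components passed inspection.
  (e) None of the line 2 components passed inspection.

5

(a) line 5: |A| = 5, |A ∩ B| = 1; needs |A ∩ B| < 3 — true.
(b) line 1: |A| = 7, |A ∩ B| = 1; needs |A ∩ B| / |A| ≤ 1/5 — true.
(c) line 3: |A| = 8, |A ∩ B| = 8; needs |A ∩ B| > 6 — true.
(d) line 4: |A| = 9, |A ∩ B| = 9; needs |A ∩ B| > 7 — true.
(e) line 2: |A| = 8, |A ∩ B| = 0; needs A ∩ B = ∅ (|A ∩ B| = 0) — true.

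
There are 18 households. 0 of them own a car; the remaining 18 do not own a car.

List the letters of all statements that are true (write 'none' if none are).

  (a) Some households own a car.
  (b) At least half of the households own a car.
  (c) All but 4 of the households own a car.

none

|A| = 18, |A ∩ B| = 0, |A ∖ B| = 18.
(a) A ∩ B ≠ ∅ (|A ∩ B| ≥ 1): fails.
(b) |A ∩ B| ≥ |A ∖ B|: fails.
(c) |A ∖ B| = 4: fails.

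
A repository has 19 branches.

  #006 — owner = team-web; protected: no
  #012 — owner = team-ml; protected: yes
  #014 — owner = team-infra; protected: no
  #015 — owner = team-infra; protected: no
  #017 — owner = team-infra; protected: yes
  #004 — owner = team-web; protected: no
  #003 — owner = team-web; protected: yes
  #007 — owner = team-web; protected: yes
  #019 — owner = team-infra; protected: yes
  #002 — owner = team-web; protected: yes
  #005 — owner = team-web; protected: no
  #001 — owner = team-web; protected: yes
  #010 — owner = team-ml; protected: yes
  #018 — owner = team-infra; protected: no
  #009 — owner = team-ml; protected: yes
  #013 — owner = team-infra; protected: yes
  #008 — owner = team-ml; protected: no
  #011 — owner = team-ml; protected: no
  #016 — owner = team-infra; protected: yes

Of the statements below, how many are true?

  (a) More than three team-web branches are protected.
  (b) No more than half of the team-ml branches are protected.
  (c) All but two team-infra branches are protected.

(a) team-web: |A| = 7, |A ∩ B| = 4; needs |A ∩ B| > 3 — true.
(b) team-ml: |A| = 5, |A ∩ B| = 3; needs |A ∩ B| ≤ |A ∖ B| — false.
(c) team-infra: |A| = 7, |A ∩ B| = 4; needs |A ∖ B| = 2 — false.

1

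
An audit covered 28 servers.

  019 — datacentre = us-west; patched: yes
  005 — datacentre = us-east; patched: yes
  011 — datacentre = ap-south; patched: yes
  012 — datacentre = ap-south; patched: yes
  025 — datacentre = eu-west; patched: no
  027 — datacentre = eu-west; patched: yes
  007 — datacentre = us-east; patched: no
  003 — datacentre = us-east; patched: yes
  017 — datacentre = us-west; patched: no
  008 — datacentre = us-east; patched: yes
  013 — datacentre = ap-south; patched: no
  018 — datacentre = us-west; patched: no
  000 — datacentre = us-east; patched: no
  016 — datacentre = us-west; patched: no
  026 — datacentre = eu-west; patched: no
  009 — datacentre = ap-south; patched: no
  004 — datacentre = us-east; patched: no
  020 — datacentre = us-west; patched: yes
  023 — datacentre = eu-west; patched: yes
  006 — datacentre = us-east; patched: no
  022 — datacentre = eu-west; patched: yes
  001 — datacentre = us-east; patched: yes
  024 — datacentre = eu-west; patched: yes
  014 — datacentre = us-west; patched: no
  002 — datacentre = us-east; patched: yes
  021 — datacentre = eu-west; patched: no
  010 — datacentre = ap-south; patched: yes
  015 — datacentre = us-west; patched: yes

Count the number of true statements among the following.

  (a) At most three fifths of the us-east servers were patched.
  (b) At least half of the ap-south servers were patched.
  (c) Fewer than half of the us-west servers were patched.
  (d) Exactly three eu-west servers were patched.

(a) us-east: |A| = 9, |A ∩ B| = 5; needs |A ∩ B| / |A| ≤ 3/5 — true.
(b) ap-south: |A| = 5, |A ∩ B| = 3; needs |A ∩ B| ≥ |A ∖ B| — true.
(c) us-west: |A| = 7, |A ∩ B| = 3; needs |A ∩ B| < |A ∖ B| — true.
(d) eu-west: |A| = 7, |A ∩ B| = 4; needs |A ∩ B| = 3 — false.

3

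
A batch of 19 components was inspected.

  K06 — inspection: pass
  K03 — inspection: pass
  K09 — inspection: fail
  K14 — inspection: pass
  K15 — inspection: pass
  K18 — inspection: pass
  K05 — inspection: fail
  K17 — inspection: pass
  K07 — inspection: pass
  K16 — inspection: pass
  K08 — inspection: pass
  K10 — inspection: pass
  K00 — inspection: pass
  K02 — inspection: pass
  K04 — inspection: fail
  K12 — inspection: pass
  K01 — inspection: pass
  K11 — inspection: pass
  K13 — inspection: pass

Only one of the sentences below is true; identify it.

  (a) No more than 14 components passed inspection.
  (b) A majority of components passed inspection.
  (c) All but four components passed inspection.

(b)

|A| = 19, |A ∩ B| = 16, |A ∖ B| = 3.
(a) requires |A ∩ B| ≤ 14: false.
(b) requires |A ∩ B| > |A ∖ B|: true.
(c) requires |A ∖ B| = 4: false.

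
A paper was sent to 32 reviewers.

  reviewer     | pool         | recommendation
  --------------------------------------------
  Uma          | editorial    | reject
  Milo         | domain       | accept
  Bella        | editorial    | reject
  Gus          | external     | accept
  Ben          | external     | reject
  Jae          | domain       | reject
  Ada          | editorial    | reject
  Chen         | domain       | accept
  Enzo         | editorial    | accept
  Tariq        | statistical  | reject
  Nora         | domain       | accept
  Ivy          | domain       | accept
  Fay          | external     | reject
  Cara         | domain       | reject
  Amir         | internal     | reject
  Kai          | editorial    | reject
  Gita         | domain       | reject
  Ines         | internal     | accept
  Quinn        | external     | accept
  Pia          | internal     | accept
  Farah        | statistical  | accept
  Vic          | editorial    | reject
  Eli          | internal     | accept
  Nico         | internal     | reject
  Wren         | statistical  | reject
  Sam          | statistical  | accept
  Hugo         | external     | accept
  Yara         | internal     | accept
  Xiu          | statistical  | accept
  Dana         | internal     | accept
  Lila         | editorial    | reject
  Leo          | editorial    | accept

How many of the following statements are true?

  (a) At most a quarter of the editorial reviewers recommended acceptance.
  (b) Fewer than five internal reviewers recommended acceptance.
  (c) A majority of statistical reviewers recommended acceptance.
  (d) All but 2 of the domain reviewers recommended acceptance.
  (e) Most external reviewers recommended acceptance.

3

(a) editorial: |A| = 8, |A ∩ B| = 2; needs |A ∩ B| / |A| ≤ 1/4 — true.
(b) internal: |A| = 7, |A ∩ B| = 5; needs |A ∩ B| < 5 — false.
(c) statistical: |A| = 5, |A ∩ B| = 3; needs |A ∩ B| > |A ∖ B| — true.
(d) domain: |A| = 7, |A ∩ B| = 4; needs |A ∖ B| = 2 — false.
(e) external: |A| = 5, |A ∩ B| = 3; needs |A ∩ B| > |A ∖ B| — true.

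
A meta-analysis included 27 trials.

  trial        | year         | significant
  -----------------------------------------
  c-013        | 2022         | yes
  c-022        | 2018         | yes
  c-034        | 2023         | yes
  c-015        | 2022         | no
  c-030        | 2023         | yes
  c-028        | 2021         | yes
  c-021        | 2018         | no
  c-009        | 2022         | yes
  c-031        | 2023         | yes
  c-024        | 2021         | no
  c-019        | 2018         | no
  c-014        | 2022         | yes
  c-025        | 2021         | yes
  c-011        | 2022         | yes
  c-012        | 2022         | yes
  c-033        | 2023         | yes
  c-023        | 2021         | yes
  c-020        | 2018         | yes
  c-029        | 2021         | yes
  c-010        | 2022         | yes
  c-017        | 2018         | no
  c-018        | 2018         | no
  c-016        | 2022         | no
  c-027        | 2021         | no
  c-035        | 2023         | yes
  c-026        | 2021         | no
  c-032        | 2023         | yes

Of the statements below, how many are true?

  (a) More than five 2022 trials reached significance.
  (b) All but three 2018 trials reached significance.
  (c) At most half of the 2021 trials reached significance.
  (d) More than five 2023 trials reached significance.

2

(a) 2022: |A| = 8, |A ∩ B| = 6; needs |A ∩ B| > 5 — true.
(b) 2018: |A| = 6, |A ∩ B| = 2; needs |A ∖ B| = 3 — false.
(c) 2021: |A| = 7, |A ∩ B| = 4; needs |A ∩ B| ≤ |A ∖ B| — false.
(d) 2023: |A| = 6, |A ∩ B| = 6; needs |A ∩ B| > 5 — true.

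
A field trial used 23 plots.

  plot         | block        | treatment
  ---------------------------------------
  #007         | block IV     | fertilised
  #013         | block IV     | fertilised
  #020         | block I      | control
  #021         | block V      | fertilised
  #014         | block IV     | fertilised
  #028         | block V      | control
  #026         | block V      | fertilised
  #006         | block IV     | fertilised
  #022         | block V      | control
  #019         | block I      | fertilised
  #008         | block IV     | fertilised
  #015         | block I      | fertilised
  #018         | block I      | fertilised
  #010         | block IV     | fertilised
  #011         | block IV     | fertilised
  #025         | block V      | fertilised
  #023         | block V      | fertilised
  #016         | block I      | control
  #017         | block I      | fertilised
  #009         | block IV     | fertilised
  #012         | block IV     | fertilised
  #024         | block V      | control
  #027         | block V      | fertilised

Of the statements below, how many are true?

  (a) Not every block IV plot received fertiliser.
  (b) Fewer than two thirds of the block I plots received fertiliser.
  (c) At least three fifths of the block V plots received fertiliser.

(a) block IV: |A| = 9, |A ∩ B| = 9; needs A ⊄ B (|A ∖ B| ≥ 1) — false.
(b) block I: |A| = 6, |A ∩ B| = 4; needs |A ∩ B| / |A| < 2/3 — false.
(c) block V: |A| = 8, |A ∩ B| = 5; needs |A ∩ B| / |A| ≥ 3/5 — true.

1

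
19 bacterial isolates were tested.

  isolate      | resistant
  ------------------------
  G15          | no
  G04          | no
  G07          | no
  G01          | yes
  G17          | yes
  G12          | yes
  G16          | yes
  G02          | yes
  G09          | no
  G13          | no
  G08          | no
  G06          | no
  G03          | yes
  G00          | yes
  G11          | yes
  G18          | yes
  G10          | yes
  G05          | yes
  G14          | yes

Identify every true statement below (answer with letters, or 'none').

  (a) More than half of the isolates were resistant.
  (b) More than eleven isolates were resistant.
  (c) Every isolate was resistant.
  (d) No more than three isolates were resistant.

|A| = 19, |A ∩ B| = 12, |A ∖ B| = 7.
(a) |A ∩ B| > |A ∖ B|: holds.
(b) |A ∩ B| > 11: holds.
(c) A ⊆ B, i.e. every element of A is in B (|A ∖ B| = 0): fails.
(d) |A ∩ B| ≤ 3: fails.

(a), (b)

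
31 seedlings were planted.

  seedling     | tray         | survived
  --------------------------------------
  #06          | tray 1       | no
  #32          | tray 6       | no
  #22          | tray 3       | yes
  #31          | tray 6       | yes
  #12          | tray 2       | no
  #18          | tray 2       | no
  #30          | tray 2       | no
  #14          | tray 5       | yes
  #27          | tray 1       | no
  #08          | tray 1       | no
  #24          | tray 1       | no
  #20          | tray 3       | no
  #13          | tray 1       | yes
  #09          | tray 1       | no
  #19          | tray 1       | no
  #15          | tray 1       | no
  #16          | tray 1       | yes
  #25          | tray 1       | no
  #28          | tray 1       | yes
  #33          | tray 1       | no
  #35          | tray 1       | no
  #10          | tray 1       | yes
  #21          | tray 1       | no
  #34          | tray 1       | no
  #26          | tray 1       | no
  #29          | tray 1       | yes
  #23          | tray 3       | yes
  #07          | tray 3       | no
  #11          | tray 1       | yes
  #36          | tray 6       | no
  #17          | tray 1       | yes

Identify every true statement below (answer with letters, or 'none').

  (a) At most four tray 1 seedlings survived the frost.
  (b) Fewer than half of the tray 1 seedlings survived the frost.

|A| = 20, |A ∩ B| = 7, |A ∖ B| = 13.
(a) |A ∩ B| ≤ 4: fails.
(b) |A ∩ B| < |A ∖ B|: holds.

(b)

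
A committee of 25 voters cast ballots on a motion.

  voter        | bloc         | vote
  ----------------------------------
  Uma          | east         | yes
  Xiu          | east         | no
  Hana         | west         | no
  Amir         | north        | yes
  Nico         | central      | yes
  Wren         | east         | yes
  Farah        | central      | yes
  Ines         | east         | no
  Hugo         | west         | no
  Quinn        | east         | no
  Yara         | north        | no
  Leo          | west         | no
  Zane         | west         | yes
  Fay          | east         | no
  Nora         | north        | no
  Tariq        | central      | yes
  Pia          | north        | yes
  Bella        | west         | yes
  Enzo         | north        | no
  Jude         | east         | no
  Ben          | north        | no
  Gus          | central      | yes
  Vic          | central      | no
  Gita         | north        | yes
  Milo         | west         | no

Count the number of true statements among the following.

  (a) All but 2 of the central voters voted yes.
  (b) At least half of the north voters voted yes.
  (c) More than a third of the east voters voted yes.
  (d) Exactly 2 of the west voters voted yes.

(a) central: |A| = 5, |A ∩ B| = 4; needs |A ∖ B| = 2 — false.
(b) north: |A| = 7, |A ∩ B| = 3; needs |A ∩ B| ≥ |A ∖ B| — false.
(c) east: |A| = 7, |A ∩ B| = 2; needs |A ∩ B| / |A| > 1/3 — false.
(d) west: |A| = 6, |A ∩ B| = 2; needs |A ∩ B| = 2 — true.

1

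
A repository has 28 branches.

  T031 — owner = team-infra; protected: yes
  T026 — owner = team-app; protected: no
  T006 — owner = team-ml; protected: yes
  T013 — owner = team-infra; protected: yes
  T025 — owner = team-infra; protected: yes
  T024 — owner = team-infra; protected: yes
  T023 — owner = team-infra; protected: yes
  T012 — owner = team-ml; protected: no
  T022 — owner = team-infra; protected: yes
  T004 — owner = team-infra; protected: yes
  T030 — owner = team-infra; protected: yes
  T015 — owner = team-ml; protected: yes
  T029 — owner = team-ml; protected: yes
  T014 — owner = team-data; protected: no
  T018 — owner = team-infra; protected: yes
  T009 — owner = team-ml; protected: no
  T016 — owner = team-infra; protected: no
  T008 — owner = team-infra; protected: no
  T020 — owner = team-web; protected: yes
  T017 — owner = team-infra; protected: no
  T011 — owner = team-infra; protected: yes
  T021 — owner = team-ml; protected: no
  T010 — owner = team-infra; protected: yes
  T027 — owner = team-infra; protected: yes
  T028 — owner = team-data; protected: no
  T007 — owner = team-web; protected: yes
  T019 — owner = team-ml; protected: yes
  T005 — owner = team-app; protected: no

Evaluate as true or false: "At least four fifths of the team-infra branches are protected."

True

Truth condition: |A ∩ B| / |A| ≥ 4/5.
|A| = 15, |A ∩ B| = 12, |A ∖ B| = 3.
|A ∩ B|/|A| = 12/15, so the statement is true.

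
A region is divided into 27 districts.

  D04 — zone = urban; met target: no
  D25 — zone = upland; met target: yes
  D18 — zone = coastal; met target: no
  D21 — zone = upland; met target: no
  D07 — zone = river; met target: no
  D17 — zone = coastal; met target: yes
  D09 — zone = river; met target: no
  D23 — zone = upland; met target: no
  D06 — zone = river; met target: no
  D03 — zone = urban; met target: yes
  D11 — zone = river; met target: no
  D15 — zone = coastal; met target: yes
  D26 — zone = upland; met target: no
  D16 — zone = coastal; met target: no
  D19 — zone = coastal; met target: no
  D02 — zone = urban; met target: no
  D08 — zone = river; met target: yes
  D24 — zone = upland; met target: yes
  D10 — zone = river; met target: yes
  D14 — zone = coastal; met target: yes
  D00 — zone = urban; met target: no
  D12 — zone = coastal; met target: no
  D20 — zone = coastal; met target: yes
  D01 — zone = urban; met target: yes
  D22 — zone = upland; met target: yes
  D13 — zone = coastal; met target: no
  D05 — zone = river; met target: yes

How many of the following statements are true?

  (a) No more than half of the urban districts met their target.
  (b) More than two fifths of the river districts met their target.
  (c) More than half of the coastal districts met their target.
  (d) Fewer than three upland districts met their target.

2

(a) urban: |A| = 5, |A ∩ B| = 2; needs |A ∩ B| ≤ |A ∖ B| — true.
(b) river: |A| = 7, |A ∩ B| = 3; needs |A ∩ B| / |A| > 2/5 — true.
(c) coastal: |A| = 9, |A ∩ B| = 4; needs |A ∩ B| > |A ∖ B| — false.
(d) upland: |A| = 6, |A ∩ B| = 3; needs |A ∩ B| < 3 — false.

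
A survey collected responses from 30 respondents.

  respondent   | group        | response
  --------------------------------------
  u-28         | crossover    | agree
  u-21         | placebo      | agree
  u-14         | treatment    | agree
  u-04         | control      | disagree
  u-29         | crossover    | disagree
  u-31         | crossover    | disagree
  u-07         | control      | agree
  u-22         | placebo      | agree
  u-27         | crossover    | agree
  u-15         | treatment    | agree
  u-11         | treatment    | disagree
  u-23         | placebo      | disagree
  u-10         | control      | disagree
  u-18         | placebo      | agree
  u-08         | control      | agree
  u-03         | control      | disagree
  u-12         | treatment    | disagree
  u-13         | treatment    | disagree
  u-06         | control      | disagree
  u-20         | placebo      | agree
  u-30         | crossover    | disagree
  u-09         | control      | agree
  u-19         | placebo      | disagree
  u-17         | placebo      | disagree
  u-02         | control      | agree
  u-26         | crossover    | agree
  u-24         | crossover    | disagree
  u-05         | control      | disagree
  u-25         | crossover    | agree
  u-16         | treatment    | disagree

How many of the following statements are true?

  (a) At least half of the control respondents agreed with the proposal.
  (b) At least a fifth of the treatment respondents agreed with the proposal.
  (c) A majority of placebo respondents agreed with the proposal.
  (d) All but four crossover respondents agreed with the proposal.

(a) control: |A| = 9, |A ∩ B| = 4; needs |A ∩ B| ≥ |A ∖ B| — false.
(b) treatment: |A| = 6, |A ∩ B| = 2; needs |A ∩ B| / |A| ≥ 1/5 — true.
(c) placebo: |A| = 7, |A ∩ B| = 4; needs |A ∩ B| > |A ∖ B| — true.
(d) crossover: |A| = 8, |A ∩ B| = 4; needs |A ∖ B| = 4 — true.

3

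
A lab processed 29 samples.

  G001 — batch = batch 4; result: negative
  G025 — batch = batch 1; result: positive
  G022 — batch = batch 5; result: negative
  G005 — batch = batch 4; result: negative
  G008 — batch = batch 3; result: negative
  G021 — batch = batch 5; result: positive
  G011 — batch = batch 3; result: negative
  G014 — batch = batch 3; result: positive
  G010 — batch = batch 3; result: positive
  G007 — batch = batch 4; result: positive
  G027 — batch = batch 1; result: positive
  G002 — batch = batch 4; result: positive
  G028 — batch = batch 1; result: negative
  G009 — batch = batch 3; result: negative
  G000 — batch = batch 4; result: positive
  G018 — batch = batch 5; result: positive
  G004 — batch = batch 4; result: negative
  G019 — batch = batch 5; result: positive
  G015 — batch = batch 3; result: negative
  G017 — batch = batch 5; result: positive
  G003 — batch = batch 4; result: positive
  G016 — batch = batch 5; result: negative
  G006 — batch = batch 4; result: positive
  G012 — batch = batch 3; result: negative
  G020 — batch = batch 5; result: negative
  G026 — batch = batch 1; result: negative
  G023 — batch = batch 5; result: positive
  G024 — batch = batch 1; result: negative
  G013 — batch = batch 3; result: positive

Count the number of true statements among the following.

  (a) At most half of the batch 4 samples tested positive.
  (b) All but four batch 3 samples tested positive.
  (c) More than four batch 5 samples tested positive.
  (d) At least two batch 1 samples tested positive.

2

(a) batch 4: |A| = 8, |A ∩ B| = 5; needs |A ∩ B| ≤ |A ∖ B| — false.
(b) batch 3: |A| = 8, |A ∩ B| = 3; needs |A ∖ B| = 4 — false.
(c) batch 5: |A| = 8, |A ∩ B| = 5; needs |A ∩ B| > 4 — true.
(d) batch 1: |A| = 5, |A ∩ B| = 2; needs |A ∩ B| ≥ 2 — true.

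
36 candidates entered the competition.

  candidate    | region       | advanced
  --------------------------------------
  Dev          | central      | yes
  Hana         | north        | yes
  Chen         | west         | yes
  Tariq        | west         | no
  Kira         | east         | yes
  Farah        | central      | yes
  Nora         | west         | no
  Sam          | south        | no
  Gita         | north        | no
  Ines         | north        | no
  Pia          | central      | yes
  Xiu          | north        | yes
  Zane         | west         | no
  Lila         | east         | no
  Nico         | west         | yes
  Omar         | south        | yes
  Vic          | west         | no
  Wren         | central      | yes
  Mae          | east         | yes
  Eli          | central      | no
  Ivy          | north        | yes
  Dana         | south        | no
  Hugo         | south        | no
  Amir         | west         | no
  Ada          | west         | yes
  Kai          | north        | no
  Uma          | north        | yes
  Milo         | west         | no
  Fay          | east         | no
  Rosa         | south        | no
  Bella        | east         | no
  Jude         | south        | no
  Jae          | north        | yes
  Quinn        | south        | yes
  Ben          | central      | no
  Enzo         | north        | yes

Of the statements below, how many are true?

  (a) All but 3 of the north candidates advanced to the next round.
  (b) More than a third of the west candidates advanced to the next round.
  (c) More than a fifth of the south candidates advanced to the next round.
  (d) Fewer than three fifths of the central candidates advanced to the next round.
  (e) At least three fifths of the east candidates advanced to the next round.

(a) north: |A| = 9, |A ∩ B| = 6; needs |A ∖ B| = 3 — true.
(b) west: |A| = 9, |A ∩ B| = 3; needs |A ∩ B| / |A| > 1/3 — false.
(c) south: |A| = 7, |A ∩ B| = 2; needs |A ∩ B| / |A| > 1/5 — true.
(d) central: |A| = 6, |A ∩ B| = 4; needs |A ∩ B| / |A| < 3/5 — false.
(e) east: |A| = 5, |A ∩ B| = 2; needs |A ∩ B| / |A| ≥ 3/5 — false.

2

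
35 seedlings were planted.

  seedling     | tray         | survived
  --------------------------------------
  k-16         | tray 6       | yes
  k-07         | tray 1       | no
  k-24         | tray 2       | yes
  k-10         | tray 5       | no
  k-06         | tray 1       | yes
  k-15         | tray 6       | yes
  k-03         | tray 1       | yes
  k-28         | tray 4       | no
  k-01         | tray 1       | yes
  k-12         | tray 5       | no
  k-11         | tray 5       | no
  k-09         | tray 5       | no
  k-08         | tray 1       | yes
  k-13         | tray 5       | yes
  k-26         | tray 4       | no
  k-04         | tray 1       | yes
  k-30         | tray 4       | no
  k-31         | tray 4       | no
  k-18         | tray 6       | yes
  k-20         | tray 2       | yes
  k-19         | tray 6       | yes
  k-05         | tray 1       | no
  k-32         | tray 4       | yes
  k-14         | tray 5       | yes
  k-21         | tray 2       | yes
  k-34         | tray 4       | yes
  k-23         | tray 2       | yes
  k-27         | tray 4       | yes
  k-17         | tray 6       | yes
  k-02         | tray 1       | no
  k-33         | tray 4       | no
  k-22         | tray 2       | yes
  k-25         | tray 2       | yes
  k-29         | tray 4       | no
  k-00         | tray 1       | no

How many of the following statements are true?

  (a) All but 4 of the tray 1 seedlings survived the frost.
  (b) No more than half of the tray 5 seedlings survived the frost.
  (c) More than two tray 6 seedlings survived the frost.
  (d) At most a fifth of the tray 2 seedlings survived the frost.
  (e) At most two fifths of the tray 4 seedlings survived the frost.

4

(a) tray 1: |A| = 9, |A ∩ B| = 5; needs |A ∖ B| = 4 — true.
(b) tray 5: |A| = 6, |A ∩ B| = 2; needs |A ∩ B| ≤ |A ∖ B| — true.
(c) tray 6: |A| = 5, |A ∩ B| = 5; needs |A ∩ B| > 2 — true.
(d) tray 2: |A| = 6, |A ∩ B| = 6; needs |A ∩ B| / |A| ≤ 1/5 — false.
(e) tray 4: |A| = 9, |A ∩ B| = 3; needs |A ∩ B| / |A| ≤ 2/5 — true.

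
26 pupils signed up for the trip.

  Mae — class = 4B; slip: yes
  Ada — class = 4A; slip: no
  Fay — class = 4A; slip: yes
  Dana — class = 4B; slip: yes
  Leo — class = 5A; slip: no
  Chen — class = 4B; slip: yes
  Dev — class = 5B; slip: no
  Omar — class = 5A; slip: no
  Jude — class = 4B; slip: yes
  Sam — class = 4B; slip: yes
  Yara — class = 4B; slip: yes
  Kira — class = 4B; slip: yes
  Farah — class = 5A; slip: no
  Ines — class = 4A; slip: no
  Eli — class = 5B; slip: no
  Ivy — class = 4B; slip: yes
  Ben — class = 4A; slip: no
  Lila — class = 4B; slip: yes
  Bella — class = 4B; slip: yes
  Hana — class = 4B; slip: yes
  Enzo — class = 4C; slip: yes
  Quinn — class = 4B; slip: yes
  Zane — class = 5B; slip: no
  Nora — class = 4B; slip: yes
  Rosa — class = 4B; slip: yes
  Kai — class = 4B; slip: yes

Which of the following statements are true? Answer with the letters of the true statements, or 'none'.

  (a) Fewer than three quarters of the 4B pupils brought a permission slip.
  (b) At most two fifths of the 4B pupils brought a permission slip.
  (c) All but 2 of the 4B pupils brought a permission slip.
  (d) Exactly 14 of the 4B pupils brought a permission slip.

none

|A| = 15, |A ∩ B| = 15, |A ∖ B| = 0.
(a) |A ∩ B| / |A| < 3/4: fails.
(b) |A ∩ B| / |A| ≤ 2/5: fails.
(c) |A ∖ B| = 2: fails.
(d) |A ∩ B| = 14: fails.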